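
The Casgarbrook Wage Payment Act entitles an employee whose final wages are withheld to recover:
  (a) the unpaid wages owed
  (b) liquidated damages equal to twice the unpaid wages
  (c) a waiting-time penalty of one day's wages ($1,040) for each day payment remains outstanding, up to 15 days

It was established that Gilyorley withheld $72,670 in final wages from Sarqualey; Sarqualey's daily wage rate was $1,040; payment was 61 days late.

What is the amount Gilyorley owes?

$233,610

Doubled: 2 × $72,670 = $145,340
Penalty days: min(61, 15) = 15
Waiting-time penalty: 15 × $1,040 = $15,600
Total award: $72,670 + $145,340 + $15,600 = $233,610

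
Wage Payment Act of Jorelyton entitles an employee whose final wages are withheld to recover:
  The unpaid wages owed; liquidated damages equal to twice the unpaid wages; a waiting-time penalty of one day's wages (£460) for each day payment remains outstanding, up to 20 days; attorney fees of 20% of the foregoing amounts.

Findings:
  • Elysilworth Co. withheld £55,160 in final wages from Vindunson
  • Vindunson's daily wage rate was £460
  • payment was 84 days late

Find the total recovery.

£209,616

Doubled: 2 × £55,160 = £110,320
Penalty days: min(84, 20) = 20
Waiting-time penalty: 20 × £460 = £9,200
Subtotal: £55,160 + £110,320 + £9,200 = £174,680
Attorney fees: 20% of £174,680 = £34,936
Total award: £174,680 + £34,936 = £209,616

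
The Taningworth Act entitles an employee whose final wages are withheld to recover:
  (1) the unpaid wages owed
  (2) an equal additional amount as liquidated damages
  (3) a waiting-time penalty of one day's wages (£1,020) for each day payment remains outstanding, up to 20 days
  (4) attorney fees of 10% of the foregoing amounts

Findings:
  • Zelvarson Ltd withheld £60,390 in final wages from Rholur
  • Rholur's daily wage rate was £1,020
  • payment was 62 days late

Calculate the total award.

£155,298

Liquidated damages (equal amount): £60,390
Penalty days: min(62, 20) = 20
Waiting-time penalty: 20 × £1,020 = £20,400
Subtotal: £60,390 + £60,390 + £20,400 = £141,180
Attorney fees: 10% of £141,180 = £14,118
Total award: £141,180 + £14,118 = £155,298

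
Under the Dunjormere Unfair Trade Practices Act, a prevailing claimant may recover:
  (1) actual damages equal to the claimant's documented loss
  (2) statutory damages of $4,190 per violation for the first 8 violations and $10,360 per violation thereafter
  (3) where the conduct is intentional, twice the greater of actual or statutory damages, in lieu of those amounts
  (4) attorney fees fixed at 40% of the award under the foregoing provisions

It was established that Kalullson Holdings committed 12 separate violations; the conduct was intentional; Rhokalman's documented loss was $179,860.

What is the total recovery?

$503,608

First 8 violations: 8 × $4,190 = $33,520
Remaining violations: (12 − 8) × $10,360 = $41,440
Statutory damages: $33,520 + $41,440 = $74,960
Greater of actual damages ($179,860) or statutory damages ($74,960): $179,860
Doubled: 2 × $179,860 = $359,720
Attorney fees: 40% of $359,720 = $143,888
Total recovery: $359,720 + $143,888 = $503,608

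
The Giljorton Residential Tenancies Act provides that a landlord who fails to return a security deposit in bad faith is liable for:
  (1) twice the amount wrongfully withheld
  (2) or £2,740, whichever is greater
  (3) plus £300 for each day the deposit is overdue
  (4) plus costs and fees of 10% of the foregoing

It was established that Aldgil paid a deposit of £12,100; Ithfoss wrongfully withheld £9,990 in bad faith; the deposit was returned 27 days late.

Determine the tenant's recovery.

£30,888

Doubled: 2 × £9,990 = £19,980
Minimum £2,740: £19,980 meets the minimum, no increase.
Late-return penalty: 27 × £300 = £8,100
Damages plus late penalty: £19,980 + £8,100 = £28,080
Costs and fees: 10% of £28,080 = £2,808
Total recovery: £28,080 + £2,808 = £30,888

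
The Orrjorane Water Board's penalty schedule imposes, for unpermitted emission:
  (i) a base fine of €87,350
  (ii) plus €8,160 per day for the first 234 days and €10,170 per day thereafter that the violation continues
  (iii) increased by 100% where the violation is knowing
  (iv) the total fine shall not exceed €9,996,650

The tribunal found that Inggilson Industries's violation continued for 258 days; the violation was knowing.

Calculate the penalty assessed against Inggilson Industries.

Civil penalty: €4,481,740

First 234 days: 234 × €8,160 = €1,909,440
Remaining days: (258 − 234) × €10,170 = €244,080
Per-day component: €1,909,440 + €244,080 = €2,153,520
Base plus per-day: €87,350 + €2,153,520 = €2,240,870
Enhancement: 100% of €2,240,870 = €2,240,870
Enhanced fine: €2,240,870 + €2,240,870 = €4,481,740
Cap at €9,996,650: €4,481,740 is within the cap, no reduction.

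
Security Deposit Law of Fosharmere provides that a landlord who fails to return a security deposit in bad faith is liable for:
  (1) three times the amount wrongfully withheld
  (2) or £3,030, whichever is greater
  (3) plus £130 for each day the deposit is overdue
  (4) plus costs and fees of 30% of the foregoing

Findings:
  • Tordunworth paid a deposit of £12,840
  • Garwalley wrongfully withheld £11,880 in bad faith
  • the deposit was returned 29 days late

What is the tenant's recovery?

Trebled: 3 × £11,880 = £35,640
Minimum £3,030: £35,640 meets the minimum, no increase.
Late-return penalty: 29 × £130 = £3,770
Damages plus late penalty: £35,640 + £3,770 = £39,410
Costs and fees: 30% of £39,410 = £11,823
Total recovery: £39,410 + £11,823 = £51,233

Recovery: £51,233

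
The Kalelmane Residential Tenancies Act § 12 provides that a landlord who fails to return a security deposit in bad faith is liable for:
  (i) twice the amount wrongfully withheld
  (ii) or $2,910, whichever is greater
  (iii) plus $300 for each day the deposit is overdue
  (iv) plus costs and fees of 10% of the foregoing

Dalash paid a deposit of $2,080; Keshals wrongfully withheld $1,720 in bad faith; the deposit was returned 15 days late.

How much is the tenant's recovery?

$8,734

Doubled: 2 × $1,720 = $3,440
Minimum $2,910: $3,440 meets the minimum, no increase.
Late-return penalty: 15 × $300 = $4,500
Damages plus late penalty: $3,440 + $4,500 = $7,940
Costs and fees: 10% of $7,940 = $794
Total recovery: $7,940 + $794 = $8,734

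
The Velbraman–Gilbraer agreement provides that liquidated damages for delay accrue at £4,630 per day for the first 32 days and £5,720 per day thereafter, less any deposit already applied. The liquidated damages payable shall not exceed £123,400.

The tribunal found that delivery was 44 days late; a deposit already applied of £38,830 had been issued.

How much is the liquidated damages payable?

First 32 days: 32 × £4,630 = £148,160
Remaining days: (44 − 32) × £5,720 = £68,640
Accrued per-day damages: £148,160 + £68,640 = £216,800
Less deposit already applied: £216,800 − £38,830 = £177,970
Cap at £123,400: £177,970 exceeds the cap → £123,400

£123,400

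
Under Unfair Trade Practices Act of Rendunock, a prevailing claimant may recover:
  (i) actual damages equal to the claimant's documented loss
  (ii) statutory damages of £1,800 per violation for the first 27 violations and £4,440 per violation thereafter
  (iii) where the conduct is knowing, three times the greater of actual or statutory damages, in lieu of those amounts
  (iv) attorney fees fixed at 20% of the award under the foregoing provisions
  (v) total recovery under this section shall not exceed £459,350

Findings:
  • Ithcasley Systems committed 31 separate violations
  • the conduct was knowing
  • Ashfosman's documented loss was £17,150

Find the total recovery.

First 27 violations: 27 × £1,800 = £48,600
Remaining violations: (31 − 27) × £4,440 = £17,760
Statutory damages: £48,600 + £17,760 = £66,360
Greater of actual damages (£17,150) or statutory damages (£66,360): £66,360
Trebled: 3 × £66,360 = £199,080
Attorney fees: 20% of £199,080 = £39,816
Total before cap: £199,080 + £39,816 = £238,896
Cap at £459,350: £238,896 is within the cap, no reduction.

£238,896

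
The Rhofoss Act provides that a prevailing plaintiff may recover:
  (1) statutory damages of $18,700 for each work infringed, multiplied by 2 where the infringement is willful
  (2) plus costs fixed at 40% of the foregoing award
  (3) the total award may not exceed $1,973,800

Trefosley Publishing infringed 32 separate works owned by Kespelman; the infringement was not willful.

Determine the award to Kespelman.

$837,760

Statutory damages: 32 × $18,700 = $598,400
Infringement not willful: no ×2 enhancement.
Costs: 40% of $598,400 = $239,360
Award plus costs: $598,400 + $239,360 = $837,760
Cap at $1,973,800: $837,760 is within the cap, no reduction.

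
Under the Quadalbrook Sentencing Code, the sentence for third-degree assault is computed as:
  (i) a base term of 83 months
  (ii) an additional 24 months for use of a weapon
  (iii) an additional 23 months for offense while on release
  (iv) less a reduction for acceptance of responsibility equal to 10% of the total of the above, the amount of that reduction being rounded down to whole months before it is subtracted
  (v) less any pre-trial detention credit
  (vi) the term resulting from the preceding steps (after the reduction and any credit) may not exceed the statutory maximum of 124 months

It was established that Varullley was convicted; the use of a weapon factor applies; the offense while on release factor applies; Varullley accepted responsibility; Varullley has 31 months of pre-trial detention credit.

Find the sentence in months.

Sentence: 86 months

Use of a weapon enhancement: +24 months
Offense while on release enhancement: +23 months
Adjusted term: 83 months + 24 months + 23 months = 130 months
Acceptance of responsibility reduction: 10% of 130 months = 13 months (rounded down)
After reduction: 130 − 13 = 117 months
Less pre-trial detention credit: 117 months − 31 months = 86 months
Cap at 124 months: 86 months is within the cap, no reduction.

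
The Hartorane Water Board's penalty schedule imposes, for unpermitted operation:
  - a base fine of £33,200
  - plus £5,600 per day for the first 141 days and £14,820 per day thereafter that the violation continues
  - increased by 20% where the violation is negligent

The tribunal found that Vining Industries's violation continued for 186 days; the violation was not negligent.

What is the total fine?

£1,489,700

First 141 days: 141 × £5,600 = £789,600
Remaining days: (186 − 141) × £14,820 = £666,900
Per-day component: £789,600 + £666,900 = £1,456,500
Base plus per-day: £33,200 + £1,456,500 = £1,489,700
The violation was not negligent: no 20% increase.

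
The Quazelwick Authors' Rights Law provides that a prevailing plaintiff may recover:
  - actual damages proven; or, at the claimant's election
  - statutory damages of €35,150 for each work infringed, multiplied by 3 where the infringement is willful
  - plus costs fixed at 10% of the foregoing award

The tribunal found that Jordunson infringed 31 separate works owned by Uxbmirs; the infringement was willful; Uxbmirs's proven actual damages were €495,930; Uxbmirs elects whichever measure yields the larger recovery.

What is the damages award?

Statutory damages: 31 × €35,150 = €1,089,650
Trebled: 3 × €1,089,650 = €3,268,950
Greater of actual damages (€495,930) or enhanced statutory damages (€3,268,950): €3,268,950
Costs: 10% of €3,268,950 = €326,895
Award plus costs: €3,268,950 + €326,895 = €3,595,845

€3,595,845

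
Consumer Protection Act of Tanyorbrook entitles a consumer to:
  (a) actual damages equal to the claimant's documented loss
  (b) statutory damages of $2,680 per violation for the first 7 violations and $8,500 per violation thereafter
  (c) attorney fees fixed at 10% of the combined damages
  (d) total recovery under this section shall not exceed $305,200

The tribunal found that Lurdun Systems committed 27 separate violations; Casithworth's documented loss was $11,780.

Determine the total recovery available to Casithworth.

$220,594

First 7 violations: 7 × $2,680 = $18,760
Remaining violations: (27 − 7) × $8,500 = $170,000
Statutory damages: $18,760 + $170,000 = $188,760
Combined damages: $11,780 + $188,760 = $200,540
Attorney fees: 10% of $200,540 = $20,054
Total before cap: $200,540 + $20,054 = $220,594
Cap at $305,200: $220,594 is within the cap, no reduction.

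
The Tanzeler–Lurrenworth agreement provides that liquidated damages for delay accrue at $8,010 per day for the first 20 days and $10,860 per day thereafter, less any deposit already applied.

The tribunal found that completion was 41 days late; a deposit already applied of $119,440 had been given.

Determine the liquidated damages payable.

$268,820

First 20 days: 20 × $8,010 = $160,200
Remaining days: (41 − 20) × $10,860 = $228,060
Accrued per-day damages: $160,200 + $228,060 = $388,260
Less deposit already applied: $388,260 − $119,440 = $268,820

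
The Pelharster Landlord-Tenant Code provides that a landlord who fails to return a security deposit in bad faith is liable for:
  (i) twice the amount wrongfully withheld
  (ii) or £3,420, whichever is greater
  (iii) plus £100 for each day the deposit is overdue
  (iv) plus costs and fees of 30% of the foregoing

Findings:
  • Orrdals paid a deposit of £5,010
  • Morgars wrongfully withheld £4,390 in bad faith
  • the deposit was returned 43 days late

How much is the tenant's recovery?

£17,004

Doubled: 2 × £4,390 = £8,780
Minimum £3,420: £8,780 meets the minimum, no increase.
Late-return penalty: 43 × £100 = £4,300
Damages plus late penalty: £8,780 + £4,300 = £13,080
Costs and fees: 30% of £13,080 = £3,924
Total recovery: £13,080 + £3,924 = £17,004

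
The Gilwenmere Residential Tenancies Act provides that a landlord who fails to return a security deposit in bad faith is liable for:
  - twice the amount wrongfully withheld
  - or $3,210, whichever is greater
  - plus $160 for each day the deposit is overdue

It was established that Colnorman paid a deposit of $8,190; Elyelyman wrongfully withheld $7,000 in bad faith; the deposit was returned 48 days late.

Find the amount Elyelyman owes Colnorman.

Recovery: $21,680

Doubled: 2 × $7,000 = $14,000
Minimum $3,210: $14,000 meets the minimum, no increase.
Late-return penalty: 48 × $160 = $7,680
Damages plus late penalty: $14,000 + $7,680 = $21,680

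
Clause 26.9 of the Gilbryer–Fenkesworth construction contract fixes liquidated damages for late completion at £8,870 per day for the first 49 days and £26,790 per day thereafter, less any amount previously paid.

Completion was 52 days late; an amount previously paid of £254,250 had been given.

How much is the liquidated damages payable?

First 49 days: 49 × £8,870 = £434,630
Remaining days: (52 − 49) × £26,790 = £80,370
Accrued per-day damages: £434,630 + £80,370 = £515,000
Less amount previously paid: £515,000 − £254,250 = £260,750

Liquidated damages: £260,750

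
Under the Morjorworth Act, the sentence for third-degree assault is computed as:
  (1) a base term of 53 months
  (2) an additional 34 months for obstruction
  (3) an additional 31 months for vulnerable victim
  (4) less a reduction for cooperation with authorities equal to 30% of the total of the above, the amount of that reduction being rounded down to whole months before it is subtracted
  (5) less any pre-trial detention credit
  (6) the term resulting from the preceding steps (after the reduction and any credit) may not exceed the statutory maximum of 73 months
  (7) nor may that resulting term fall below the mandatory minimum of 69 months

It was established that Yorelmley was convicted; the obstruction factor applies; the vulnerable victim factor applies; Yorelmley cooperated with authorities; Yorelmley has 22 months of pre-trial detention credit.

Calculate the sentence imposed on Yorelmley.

Obstruction enhancement: +34 months
Vulnerable victim enhancement: +31 months
Adjusted term: 53 months + 34 months + 31 months = 118 months
Cooperation with authorities reduction: 30% of 118 months = 35 months (rounded down)
After reduction: 118 − 35 = 83 months
Less pre-trial detention credit: 83 months − 22 months = 61 months
Cap at 73 months: 61 months is within the cap, no reduction.
Minimum 69 months: 61 months is below the minimum → 69 months

69 months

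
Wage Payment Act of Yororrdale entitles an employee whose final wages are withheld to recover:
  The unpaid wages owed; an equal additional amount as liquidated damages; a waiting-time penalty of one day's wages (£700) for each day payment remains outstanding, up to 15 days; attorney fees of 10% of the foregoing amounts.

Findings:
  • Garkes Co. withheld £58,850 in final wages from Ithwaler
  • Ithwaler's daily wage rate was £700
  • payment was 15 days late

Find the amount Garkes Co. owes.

£141,020

Liquidated damages (equal amount): £58,850
Penalty days: min(15, 15) = 15
Waiting-time penalty: 15 × £700 = £10,500
Subtotal: £58,850 + £58,850 + £10,500 = £128,200
Attorney fees: 10% of £128,200 = £12,820
Total award: £128,200 + £12,820 = £141,020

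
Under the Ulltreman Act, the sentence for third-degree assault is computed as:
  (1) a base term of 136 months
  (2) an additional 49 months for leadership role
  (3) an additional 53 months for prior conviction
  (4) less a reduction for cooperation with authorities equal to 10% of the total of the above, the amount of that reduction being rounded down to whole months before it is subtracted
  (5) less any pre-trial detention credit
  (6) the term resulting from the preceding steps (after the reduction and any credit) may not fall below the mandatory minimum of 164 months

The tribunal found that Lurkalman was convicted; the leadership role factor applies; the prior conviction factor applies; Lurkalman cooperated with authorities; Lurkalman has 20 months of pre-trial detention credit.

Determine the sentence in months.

195 months

Leadership role enhancement: +49 months
Prior conviction enhancement: +53 months
Adjusted term: 136 months + 49 months + 53 months = 238 months
Cooperation with authorities reduction: 10% of 238 months = 23 months (rounded down)
After reduction: 238 − 23 = 215 months
Less pre-trial detention credit: 215 months − 20 months = 195 months
Minimum 164 months: 195 months meets the minimum, no increase.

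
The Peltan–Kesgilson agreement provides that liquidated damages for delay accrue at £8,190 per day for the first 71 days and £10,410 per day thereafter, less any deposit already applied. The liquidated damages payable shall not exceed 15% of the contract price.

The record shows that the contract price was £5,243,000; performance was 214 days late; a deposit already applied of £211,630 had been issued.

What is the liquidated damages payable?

First 71 days: 71 × £8,190 = £581,490
Remaining days: (214 − 71) × £10,410 = £1,488,630
Accrued per-day damages: £581,490 + £1,488,630 = £2,070,120
Less deposit already applied: £2,070,120 − £211,630 = £1,858,490
Cap: 15% of £5,243,000 = £786,450
Cap at £786,450: £1,858,490 exceeds the cap → £786,450

£786,450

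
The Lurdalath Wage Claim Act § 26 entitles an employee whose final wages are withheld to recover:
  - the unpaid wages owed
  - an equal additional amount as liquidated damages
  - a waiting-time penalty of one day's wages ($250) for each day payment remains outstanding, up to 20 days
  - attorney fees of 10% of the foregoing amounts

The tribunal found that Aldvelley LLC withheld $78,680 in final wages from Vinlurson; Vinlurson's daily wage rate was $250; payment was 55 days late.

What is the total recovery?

$178,596

Liquidated damages (equal amount): $78,680
Penalty days: min(55, 20) = 20
Waiting-time penalty: 20 × $250 = $5,000
Subtotal: $78,680 + $78,680 + $5,000 = $162,360
Attorney fees: 10% of $162,360 = $16,236
Total award: $162,360 + $16,236 = $178,596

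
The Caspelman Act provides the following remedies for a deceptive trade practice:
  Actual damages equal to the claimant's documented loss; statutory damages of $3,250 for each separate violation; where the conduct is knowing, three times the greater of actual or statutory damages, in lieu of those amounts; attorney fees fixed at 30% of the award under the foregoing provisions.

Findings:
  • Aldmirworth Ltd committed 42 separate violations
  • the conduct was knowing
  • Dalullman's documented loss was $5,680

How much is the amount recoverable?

$532,350

Statutory damages: 42 × $3,250 = $136,500
Greater of actual damages ($5,680) or statutory damages ($136,500): $136,500
Trebled: 3 × $136,500 = $409,500
Attorney fees: 30% of $409,500 = $122,850
Total recovery: $409,500 + $122,850 = $532,350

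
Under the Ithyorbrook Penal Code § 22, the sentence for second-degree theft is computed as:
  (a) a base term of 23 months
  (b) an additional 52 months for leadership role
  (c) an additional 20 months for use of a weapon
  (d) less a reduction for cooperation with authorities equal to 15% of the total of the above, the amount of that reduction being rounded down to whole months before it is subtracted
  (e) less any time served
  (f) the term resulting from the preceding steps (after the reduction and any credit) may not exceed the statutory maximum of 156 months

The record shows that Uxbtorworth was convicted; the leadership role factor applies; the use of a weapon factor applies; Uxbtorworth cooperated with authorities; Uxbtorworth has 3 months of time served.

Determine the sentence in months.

78 months

Leadership role enhancement: +52 months
Use of a weapon enhancement: +20 months
Adjusted term: 23 months + 52 months + 20 months = 95 months
Cooperation with authorities reduction: 15% of 95 months = 14 months (rounded down)
After reduction: 95 − 14 = 81 months
Less time served: 81 months − 3 months = 78 months
Cap at 156 months: 78 months is within the cap, no reduction.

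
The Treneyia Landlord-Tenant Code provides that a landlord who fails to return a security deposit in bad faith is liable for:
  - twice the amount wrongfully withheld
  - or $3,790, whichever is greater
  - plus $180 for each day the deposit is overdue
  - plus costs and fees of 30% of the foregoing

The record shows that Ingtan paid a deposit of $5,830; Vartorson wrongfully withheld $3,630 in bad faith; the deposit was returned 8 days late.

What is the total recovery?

Recovery: $11,310

Doubled: 2 × $3,630 = $7,260
Minimum $3,790: $7,260 meets the minimum, no increase.
Late-return penalty: 8 × $180 = $1,440
Damages plus late penalty: $7,260 + $1,440 = $8,700
Costs and fees: 30% of $8,700 = $2,610
Total recovery: $8,700 + $2,610 = $11,310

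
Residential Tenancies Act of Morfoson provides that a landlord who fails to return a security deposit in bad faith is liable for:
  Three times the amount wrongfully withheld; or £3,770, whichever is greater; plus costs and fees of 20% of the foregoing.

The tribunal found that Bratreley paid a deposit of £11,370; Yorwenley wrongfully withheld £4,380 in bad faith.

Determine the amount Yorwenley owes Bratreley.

£15,768

Trebled: 3 × £4,380 = £13,140
Minimum £3,770: £13,140 meets the minimum, no increase.
Costs and fees: 20% of £13,140 = £2,628
Total recovery: £13,140 + £2,628 = £15,768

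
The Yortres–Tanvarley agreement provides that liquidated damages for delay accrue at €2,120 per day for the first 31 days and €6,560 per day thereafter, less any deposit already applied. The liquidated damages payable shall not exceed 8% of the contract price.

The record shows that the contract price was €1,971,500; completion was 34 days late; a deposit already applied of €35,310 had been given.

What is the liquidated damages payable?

First 31 days: 31 × €2,120 = €65,720
Remaining days: (34 − 31) × €6,560 = €19,680
Accrued per-day damages: €65,720 + €19,680 = €85,400
Less deposit already applied: €85,400 − €35,310 = €50,090
Cap: 8% of €1,971,500 = €157,720
Cap at €157,720: €50,090 is within the cap, no reduction.

€50,090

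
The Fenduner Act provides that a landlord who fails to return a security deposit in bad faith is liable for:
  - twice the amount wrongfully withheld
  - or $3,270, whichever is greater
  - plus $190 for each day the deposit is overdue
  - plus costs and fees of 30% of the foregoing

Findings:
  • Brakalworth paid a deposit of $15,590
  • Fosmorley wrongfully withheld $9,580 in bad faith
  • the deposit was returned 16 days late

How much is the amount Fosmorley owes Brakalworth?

Doubled: 2 × $9,580 = $19,160
Minimum $3,270: $19,160 meets the minimum, no increase.
Late-return penalty: 16 × $190 = $3,040
Damages plus late penalty: $19,160 + $3,040 = $22,200
Costs and fees: 30% of $22,200 = $6,660
Total recovery: $22,200 + $6,660 = $28,860

Recovery: $28,860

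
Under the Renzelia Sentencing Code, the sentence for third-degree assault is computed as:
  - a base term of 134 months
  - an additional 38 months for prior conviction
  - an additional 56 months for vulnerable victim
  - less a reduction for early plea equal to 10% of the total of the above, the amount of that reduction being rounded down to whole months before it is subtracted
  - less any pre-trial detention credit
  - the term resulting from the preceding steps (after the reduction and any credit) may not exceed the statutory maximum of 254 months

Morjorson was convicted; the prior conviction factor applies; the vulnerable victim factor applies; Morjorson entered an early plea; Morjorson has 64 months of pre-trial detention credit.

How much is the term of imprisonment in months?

142 months

Prior conviction enhancement: +38 months
Vulnerable victim enhancement: +56 months
Adjusted term: 134 months + 38 months + 56 months = 228 months
Early plea reduction: 10% of 228 months = 22 months (rounded down)
After reduction: 228 − 22 = 206 months
Less pre-trial detention credit: 206 months − 64 months = 142 months
Cap at 254 months: 142 months is within the cap, no reduction.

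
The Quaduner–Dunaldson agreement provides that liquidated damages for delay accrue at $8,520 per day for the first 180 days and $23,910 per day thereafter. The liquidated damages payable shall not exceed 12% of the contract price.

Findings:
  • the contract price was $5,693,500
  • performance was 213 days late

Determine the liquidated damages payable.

$683,220

First 180 days: 180 × $8,520 = $1,533,600
Remaining days: (213 − 180) × $23,910 = $789,030
Accrued per-day damages: $1,533,600 + $789,030 = $2,322,630
Cap: 12% of $5,693,500 = $683,220
Cap at $683,220: $2,322,630 exceeds the cap → $683,220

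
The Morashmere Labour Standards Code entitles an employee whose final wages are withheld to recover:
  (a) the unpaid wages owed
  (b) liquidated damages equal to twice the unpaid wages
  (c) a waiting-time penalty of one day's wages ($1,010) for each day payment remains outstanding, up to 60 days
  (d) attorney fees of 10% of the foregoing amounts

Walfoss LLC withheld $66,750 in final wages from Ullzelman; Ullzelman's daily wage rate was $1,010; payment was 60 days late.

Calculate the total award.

$286,935

Doubled: 2 × $66,750 = $133,500
Penalty days: min(60, 60) = 60
Waiting-time penalty: 60 × $1,010 = $60,600
Subtotal: $66,750 + $133,500 + $60,600 = $260,850
Attorney fees: 10% of $260,850 = $26,085
Total award: $260,850 + $26,085 = $286,935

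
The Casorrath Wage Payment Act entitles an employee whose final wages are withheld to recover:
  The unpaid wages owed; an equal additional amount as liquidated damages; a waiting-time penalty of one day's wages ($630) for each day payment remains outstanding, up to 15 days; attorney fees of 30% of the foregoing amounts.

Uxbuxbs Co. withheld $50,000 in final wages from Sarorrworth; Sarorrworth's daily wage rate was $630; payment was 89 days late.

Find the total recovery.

$142,285

Liquidated damages (equal amount): $50,000
Penalty days: min(89, 15) = 15
Waiting-time penalty: 15 × $630 = $9,450
Subtotal: $50,000 + $50,000 + $9,450 = $109,450
Attorney fees: 30% of $109,450 = $32,835
Total award: $109,450 + $32,835 = $142,285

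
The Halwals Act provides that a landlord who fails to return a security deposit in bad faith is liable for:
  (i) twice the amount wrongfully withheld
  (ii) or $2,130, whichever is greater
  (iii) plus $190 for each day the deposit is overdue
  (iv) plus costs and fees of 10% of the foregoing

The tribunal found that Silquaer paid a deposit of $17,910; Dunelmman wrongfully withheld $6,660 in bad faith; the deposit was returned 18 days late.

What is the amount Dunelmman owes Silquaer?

$18,414

Doubled: 2 × $6,660 = $13,320
Minimum $2,130: $13,320 meets the minimum, no increase.
Late-return penalty: 18 × $190 = $3,420
Damages plus late penalty: $13,320 + $3,420 = $16,740
Costs and fees: 10% of $16,740 = $1,674
Total recovery: $16,740 + $1,674 = $18,414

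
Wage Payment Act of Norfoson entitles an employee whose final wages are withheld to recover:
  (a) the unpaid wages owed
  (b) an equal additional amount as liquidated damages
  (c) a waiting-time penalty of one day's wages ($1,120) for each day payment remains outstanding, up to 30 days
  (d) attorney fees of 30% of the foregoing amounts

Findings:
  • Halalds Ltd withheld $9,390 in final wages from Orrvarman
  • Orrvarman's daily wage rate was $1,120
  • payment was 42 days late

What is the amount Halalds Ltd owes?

$68,094

Liquidated damages (equal amount): $9,390
Penalty days: min(42, 30) = 30
Waiting-time penalty: 30 × $1,120 = $33,600
Subtotal: $9,390 + $9,390 + $33,600 = $52,380
Attorney fees: 30% of $52,380 = $15,714
Total award: $52,380 + $15,714 = $68,094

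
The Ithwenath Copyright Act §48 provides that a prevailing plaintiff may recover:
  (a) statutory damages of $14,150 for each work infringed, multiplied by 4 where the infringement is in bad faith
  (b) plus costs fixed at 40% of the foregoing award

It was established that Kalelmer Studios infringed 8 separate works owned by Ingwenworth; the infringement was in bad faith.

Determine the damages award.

Award: $633,920

Statutory damages: 8 × $14,150 = $113,200
Multiplied by 4: 4 × $113,200 = $452,800
Costs: 40% of $452,800 = $181,120
Award plus costs: $452,800 + $181,120 = $633,920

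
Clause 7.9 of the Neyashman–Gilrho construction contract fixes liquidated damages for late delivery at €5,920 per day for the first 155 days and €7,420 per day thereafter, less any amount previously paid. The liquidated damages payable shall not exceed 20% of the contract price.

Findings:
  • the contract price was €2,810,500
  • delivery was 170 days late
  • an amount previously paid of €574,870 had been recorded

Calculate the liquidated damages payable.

First 155 days: 155 × €5,920 = €917,600
Remaining days: (170 − 155) × €7,420 = €111,300
Accrued per-day damages: €917,600 + €111,300 = €1,028,900
Less amount previously paid: €1,028,900 − €574,870 = €454,030
Cap: 20% of €2,810,500 = €562,100
Cap at €562,100: €454,030 is within the cap, no reduction.

€454,030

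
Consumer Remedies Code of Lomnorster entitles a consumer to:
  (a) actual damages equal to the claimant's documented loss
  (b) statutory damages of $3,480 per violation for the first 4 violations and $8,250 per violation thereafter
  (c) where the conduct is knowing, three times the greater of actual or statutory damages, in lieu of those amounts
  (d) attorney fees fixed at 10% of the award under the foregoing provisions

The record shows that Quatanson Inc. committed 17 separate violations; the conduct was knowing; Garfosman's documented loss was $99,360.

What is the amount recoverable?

$399,861

First 4 violations: 4 × $3,480 = $13,920
Remaining violations: (17 − 4) × $8,250 = $107,250
Statutory damages: $13,920 + $107,250 = $121,170
Greater of actual damages ($99,360) or statutory damages ($121,170): $121,170
Trebled: 3 × $121,170 = $363,510
Attorney fees: 10% of $363,510 = $36,351
Total recovery: $363,510 + $36,351 = $399,861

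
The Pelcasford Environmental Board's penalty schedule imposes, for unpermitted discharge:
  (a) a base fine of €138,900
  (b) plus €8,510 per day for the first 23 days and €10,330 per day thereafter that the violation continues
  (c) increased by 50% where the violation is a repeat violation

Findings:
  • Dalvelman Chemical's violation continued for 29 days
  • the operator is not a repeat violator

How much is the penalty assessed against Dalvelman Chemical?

€396,610

First 23 days: 23 × €8,510 = €195,730
Remaining days: (29 − 23) × €10,330 = €61,980
Per-day component: €195,730 + €61,980 = €257,710
Base plus per-day: €138,900 + €257,710 = €396,610
The operator is not a repeat violator: no 50% increase.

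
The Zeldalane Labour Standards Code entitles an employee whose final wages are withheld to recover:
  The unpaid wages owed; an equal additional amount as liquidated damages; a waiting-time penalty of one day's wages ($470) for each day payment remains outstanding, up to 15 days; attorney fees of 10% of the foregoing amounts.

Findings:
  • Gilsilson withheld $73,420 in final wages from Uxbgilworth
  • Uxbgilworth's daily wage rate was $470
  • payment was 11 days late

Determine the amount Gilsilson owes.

Liquidated damages (equal amount): $73,420
Penalty days: min(11, 15) = 11
Waiting-time penalty: 11 × $470 = $5,170
Subtotal: $73,420 + $73,420 + $5,170 = $152,010
Attorney fees: 10% of $152,010 = $15,201
Total award: $152,010 + $15,201 = $167,211

Total award: $167,211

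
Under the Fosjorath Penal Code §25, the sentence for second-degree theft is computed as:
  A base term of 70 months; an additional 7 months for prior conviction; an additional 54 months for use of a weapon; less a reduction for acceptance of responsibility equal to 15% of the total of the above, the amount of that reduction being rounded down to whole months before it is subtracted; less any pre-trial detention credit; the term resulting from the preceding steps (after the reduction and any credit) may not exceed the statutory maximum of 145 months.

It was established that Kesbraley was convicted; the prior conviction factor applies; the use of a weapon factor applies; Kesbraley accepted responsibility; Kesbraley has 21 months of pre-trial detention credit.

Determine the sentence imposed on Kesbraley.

Sentence: 91 months

Prior conviction enhancement: +7 months
Use of a weapon enhancement: +54 months
Adjusted term: 70 months + 7 months + 54 months = 131 months
Acceptance of responsibility reduction: 15% of 131 months = 19 months (rounded down)
After reduction: 131 − 19 = 112 months
Less pre-trial detention credit: 112 months − 21 months = 91 months
Cap at 145 months: 91 months is within the cap, no reduction.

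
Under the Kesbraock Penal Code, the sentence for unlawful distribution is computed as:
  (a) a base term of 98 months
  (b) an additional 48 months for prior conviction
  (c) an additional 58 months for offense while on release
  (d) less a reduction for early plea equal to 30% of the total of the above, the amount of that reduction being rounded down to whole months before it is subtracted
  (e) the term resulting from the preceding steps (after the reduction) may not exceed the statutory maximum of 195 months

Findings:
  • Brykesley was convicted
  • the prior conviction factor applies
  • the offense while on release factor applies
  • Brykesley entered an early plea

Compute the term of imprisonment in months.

143 months

Prior conviction enhancement: +48 months
Offense while on release enhancement: +58 months
Adjusted term: 98 months + 48 months + 58 months = 204 months
Early plea reduction: 30% of 204 months = 61 months (rounded down)
After reduction: 204 − 61 = 143 months
Cap at 195 months: 143 months is within the cap, no reduction.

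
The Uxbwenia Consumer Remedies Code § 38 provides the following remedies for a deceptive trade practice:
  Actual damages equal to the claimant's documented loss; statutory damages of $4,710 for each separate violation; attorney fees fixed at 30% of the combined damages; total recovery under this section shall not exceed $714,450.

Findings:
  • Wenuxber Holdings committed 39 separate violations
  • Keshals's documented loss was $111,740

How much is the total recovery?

Statutory damages: 39 × $4,710 = $183,690
Combined damages: $111,740 + $183,690 = $295,430
Attorney fees: 30% of $295,430 = $88,629
Total before cap: $295,430 + $88,629 = $384,059
Cap at $714,450: $384,059 is within the cap, no reduction.

$384,059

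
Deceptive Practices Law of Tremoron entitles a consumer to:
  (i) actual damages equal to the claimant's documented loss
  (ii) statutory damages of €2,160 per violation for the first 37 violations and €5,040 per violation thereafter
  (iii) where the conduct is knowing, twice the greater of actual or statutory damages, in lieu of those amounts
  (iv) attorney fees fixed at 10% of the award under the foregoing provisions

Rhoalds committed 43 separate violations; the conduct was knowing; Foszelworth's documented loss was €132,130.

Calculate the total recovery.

€290,686

First 37 violations: 37 × €2,160 = €79,920
Remaining violations: (43 − 37) × €5,040 = €30,240
Statutory damages: €79,920 + €30,240 = €110,160
Greater of actual damages (€132,130) or statutory damages (€110,160): €132,130
Doubled: 2 × €132,130 = €264,260
Attorney fees: 10% of €264,260 = €26,426
Total recovery: €264,260 + €26,426 = €290,686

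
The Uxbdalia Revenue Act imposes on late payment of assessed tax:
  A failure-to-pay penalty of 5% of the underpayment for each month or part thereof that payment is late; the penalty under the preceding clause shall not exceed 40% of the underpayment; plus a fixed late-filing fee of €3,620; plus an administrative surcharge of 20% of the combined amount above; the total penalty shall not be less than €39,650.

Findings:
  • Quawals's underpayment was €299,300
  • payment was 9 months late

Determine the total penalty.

Accrued rate: 5% × 9 = 45%, capped at 40% → 40%
Failure-to-pay penalty: 40% of €299,300 = €119,720
Penalty before surcharge: €119,720 + €3,620 = €123,340
Administrative surcharge: 20% of €123,340 = €24,668
Total penalty: €123,340 + €24,668 = €148,008
Minimum €39,650: €148,008 meets the minimum, no increase.

€148,008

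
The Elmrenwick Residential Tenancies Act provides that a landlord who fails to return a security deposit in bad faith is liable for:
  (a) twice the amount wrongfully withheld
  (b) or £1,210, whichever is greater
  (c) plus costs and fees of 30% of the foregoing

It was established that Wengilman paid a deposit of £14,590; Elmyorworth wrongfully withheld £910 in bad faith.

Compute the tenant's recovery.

Doubled: 2 × £910 = £1,820
Minimum £1,210: £1,820 meets the minimum, no increase.
Costs and fees: 30% of £1,820 = £546
Total recovery: £1,820 + £546 = £2,366

£2,366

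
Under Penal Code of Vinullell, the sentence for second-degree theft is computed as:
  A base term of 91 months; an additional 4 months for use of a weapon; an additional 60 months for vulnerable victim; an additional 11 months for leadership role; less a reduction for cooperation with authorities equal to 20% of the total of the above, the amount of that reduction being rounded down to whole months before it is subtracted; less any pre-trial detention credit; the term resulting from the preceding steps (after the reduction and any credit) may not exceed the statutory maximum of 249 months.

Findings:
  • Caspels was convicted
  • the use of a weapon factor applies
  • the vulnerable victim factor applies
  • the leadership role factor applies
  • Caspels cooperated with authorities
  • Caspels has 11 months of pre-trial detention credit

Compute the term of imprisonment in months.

122 months

Use of a weapon enhancement: +4 months
Vulnerable victim enhancement: +60 months
Leadership role enhancement: +11 months
Adjusted term: 91 months + 4 months + 60 months + 11 months = 166 months
Cooperation with authorities reduction: 20% of 166 months = 33 months (rounded down)
After reduction: 166 − 33 = 133 months
Less pre-trial detention credit: 133 months − 11 months = 122 months
Cap at 249 months: 122 months is within the cap, no reduction.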